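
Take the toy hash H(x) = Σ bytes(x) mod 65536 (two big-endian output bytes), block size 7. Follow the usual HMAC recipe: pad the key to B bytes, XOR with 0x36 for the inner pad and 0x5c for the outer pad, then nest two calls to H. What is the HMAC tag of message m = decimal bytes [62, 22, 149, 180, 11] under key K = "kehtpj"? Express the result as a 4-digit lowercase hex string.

Key "kehtpj" = 6b 65 68 74 70 6a is 6 bytes ≤ B = 7; zero-pad to 7 bytes: K' = 6b 65 68 74 70 6a 00.
K' ⊕ ipad = 5d 53 5e 42 46 5c 36.  K' ⊕ opad = 37 39 34 28 2c 36 5c.
Inner input = (K'⊕ipad) ∥ m = 5d 53 5e 42 46 5c 36 ∥ 3e 16 95 b4 0b.
Inner hash: sum = 93+83+94+66+70+92+54+62+22+149+180+11 = 976 → 03 d0.
Outer input = (K'⊕opad) ∥ inner = 37 39 34 28 2c 36 5c ∥ 03 d0.
Outer hash (tag): sum = 55+57+52+40+44+54+92+3+208 = 605 → 02 5d.

025d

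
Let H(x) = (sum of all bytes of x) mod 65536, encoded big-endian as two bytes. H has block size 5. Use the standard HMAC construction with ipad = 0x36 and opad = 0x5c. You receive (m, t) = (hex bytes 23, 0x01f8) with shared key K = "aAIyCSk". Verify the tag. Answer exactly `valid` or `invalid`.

Key "aAIyCSk" = 61 41 49 79 43 53 6b is 7 bytes > B = 5, so hash it first: H(key) = 02 65, then zero-pad to 5 bytes: K' = 02 65 00 00 00.
K' ⊕ ipad = 34 53 36 36 36; K' ⊕ opad = 5e 39 5c 5c 5c.
Inner hash: sum = 52+83+54+54+54+35 = 332 → 01 4c.
Outer hash (recomputed tag): sum = 94+57+92+92+92+1+76 = 504 → 01 f8.
Recomputed tag = 01f8; claimed = 01f8 → match.

valid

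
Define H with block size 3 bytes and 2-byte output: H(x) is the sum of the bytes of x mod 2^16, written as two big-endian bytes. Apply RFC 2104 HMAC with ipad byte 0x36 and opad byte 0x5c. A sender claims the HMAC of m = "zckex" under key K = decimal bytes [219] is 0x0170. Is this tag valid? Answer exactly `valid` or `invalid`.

Key decimal bytes [219] = db is 1 byte ≤ B = 3; zero-pad to 3 bytes: K' = db 00 00.
K' ⊕ ipad = ed 36 36; K' ⊕ opad = 87 5c 5c.
Inner hash: sum = 237+54+54+122+99+107+101+120 = 894 → 03 7e.
Outer hash (recomputed tag): sum = 135+92+92+3+126 = 448 → 01 c0.
Recomputed tag = 01c0; claimed = 0170 → mismatch.

invalid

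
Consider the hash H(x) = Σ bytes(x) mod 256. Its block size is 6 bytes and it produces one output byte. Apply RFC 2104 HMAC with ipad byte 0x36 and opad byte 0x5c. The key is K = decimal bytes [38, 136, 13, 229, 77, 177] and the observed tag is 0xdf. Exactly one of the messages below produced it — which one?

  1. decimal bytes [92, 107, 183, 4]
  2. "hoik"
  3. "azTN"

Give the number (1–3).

2

Key decimal bytes [38, 136, 13, 229, 77, 177] = 26 88 0d e5 4d b1 is exactly B = 6 bytes: K' = 26 88 0d e5 4d b1.
K' ⊕ ipad = 10 be 3b d3 7b 87; K' ⊕ opad = 7a d4 51 b9 11 ed.
m1: inner = H(10 be 3b d3 7b 87 5c 6b b7 04) = 60; tag = H(7a d4 51 b9 11 ed 60) = b6
m2: inner = H(10 be 3b d3 7b 87 68 6f 69 6b) = 89; tag = H(7a d4 51 b9 11 ed 89) = df ← matches
m3: inner = H(10 be 3b d3 7b 87 61 7a 54 4e) = 5b; tag = H(7a d4 51 b9 11 ed 5b) = b1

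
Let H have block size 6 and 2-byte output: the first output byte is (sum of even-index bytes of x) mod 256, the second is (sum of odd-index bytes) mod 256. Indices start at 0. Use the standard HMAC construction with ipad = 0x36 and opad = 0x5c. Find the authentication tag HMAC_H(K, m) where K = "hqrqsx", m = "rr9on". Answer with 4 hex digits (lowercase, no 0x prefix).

913b

Key "hqrqsx" = 68 71 72 71 73 78 is exactly B = 6 bytes: K' = 68 71 72 71 73 78.
K' ⊕ ipad = 5e 47 44 47 45 4e.  K' ⊕ opad = 34 2d 2e 2d 2f 24.
Inner input = (K'⊕ipad) ∥ m = 5e 47 44 47 45 4e ∥ 72 72 39 6f 6e.
Inner hash: even-index sum = 512 mod 256 = 0; odd-index sum = 445 mod 256 = 189 → 00 bd.
Outer input = (K'⊕opad) ∥ inner = 34 2d 2e 2d 2f 24 ∥ 00 bd.
Outer hash (tag): even-index sum = 145 mod 256 = 145; odd-index sum = 315 mod 256 = 59 → 91 3b.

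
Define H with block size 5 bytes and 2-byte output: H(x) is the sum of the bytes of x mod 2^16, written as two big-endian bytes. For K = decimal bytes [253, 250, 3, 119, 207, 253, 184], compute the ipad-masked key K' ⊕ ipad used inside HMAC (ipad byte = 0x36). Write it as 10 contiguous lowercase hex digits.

Key decimal bytes [253, 250, 3, 119, 207, 253, 184] = fd fa 03 77 cf fd b8 is 7 bytes > B = 5, so hash it first: H(key) = 04 f5, then zero-pad to 5 bytes: K' = 04 f5 00 00 00.
XOR each byte with 0x36: 04⊕36=32, f5⊕36=c3, 00⊕36=36, 00⊕36=36, 00⊕36=36.

32c3363636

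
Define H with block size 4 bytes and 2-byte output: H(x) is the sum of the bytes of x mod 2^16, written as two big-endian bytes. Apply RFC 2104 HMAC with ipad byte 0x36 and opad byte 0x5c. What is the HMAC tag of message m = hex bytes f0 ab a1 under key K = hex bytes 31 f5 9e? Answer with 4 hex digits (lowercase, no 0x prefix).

Key hex bytes 31 f5 9e is 3 bytes ≤ B = 4; zero-pad to 4 bytes: K' = 31 f5 9e 00.
K' ⊕ ipad = 07 c3 a8 36.  K' ⊕ opad = 6d a9 c2 5c.
Inner input = (K'⊕ipad) ∥ m = 07 c3 a8 36 ∥ f0 ab a1.
Inner hash: sum = 7+195+168+54+240+171+161 = 996 → 03 e4.
Outer input = (K'⊕opad) ∥ inner = 6d a9 c2 5c ∥ 03 e4.
Outer hash (tag): sum = 109+169+194+92+3+228 = 795 → 03 1b.

031b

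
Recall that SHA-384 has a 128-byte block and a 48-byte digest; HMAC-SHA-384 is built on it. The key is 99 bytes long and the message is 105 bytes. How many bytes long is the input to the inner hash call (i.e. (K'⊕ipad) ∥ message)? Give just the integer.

Key is 99 ≤ 128 bytes, zero-padded: |K'| = 128.
Inner input = (K'⊕ipad) ∥ m → 128 + 105 = 233 bytes.

233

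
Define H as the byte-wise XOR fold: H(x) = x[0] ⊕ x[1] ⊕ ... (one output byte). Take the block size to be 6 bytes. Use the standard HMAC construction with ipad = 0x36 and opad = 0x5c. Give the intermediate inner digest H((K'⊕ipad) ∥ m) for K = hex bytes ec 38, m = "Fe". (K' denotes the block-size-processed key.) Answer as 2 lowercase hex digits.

f7

Key hex bytes ec 38 is 2 bytes ≤ B = 6; zero-pad to 6 bytes: K' = ec 38 00 00 00 00.
K' ⊕ ipad = da 0e 36 36 36 36.
Inner input = da 0e 36 36 36 36 ∥ 46 65.
Inner hash: XOR da⊕0e⊕36⊕36⊕36⊕36⊕46⊕65 = f7.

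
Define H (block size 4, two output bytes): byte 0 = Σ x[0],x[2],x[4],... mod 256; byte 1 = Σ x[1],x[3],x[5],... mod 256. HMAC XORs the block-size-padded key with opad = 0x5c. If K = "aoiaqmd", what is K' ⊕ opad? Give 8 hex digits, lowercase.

c3615c5c

Key "aoiaqmd" = 61 6f 69 61 71 6d 64 is 7 bytes > B = 4, so hash it first: H(key) = 9f 3d, then zero-pad to 4 bytes: K' = 9f 3d 00 00.
XOR each byte with 0x5c: 9f⊕5c=c3, 3d⊕5c=61, 00⊕5c=5c, 00⊕5c=5c.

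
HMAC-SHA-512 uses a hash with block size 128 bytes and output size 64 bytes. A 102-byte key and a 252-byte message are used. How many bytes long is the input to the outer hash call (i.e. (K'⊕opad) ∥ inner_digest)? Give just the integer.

Key is 102 ≤ 128 bytes, zero-padded: |K'| = 128.
Outer input = (K'⊕opad) ∥ H(inner) → 128 + 64 = 192 bytes.

192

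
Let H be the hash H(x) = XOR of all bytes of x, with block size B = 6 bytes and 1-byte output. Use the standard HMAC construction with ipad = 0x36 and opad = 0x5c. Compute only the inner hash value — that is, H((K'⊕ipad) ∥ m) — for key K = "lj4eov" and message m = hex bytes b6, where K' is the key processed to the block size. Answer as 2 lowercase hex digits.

Key "lj4eov" = 6c 6a 34 65 6f 76 is exactly B = 6 bytes: K' = 6c 6a 34 65 6f 76.
K' ⊕ ipad = 5a 5c 02 53 59 40.
Inner input = 5a 5c 02 53 59 40 ∥ b6.
Inner hash: XOR 5a⊕5c⊕02⊕53⊕59⊕40⊕b6 = f8.

f8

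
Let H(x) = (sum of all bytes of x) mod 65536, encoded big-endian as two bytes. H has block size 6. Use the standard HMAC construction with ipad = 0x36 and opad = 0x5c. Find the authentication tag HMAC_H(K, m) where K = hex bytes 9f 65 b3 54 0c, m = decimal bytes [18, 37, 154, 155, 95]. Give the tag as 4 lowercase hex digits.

Key hex bytes 9f 65 b3 54 0c is 5 bytes ≤ B = 6; zero-pad to 6 bytes: K' = 9f 65 b3 54 0c 00.
K' ⊕ ipad = a9 53 85 62 3a 36.  K' ⊕ opad = c3 39 ef 08 50 5c.
Inner input = (K'⊕ipad) ∥ m = a9 53 85 62 3a 36 ∥ 12 25 9a 9b 5f.
Inner hash: sum = 169+83+133+98+58+54+18+37+154+155+95 = 1054 → 04 1e.
Outer input = (K'⊕opad) ∥ inner = c3 39 ef 08 50 5c ∥ 04 1e.
Outer hash (tag): sum = 195+57+239+8+80+92+4+30 = 705 → 02 c1.

02c1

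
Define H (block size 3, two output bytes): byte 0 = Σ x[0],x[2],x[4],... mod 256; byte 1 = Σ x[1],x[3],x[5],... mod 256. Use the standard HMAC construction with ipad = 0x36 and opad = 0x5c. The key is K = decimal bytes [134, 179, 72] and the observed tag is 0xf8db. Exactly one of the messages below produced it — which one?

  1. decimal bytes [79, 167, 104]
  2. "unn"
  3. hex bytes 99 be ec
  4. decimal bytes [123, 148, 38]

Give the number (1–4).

3

Key decimal bytes [134, 179, 72] = 86 b3 48 is exactly B = 3 bytes: K' = 86 b3 48.
K' ⊕ ipad = b0 85 7e; K' ⊕ opad = da ef 14.
m1: inner = H(b0 85 7e 4f a7 68) = d5 3c; tag = H(da ef 14 d5 3c) = 2ac4
m2: inner = H(b0 85 7e 75 6e 6e) = 9c 68; tag = H(da ef 14 9c 68) = 568b
m3: inner = H(b0 85 7e 99 be ec) = ec 0a; tag = H(da ef 14 ec 0a) = f8db ← matches
m4: inner = H(b0 85 7e 7b 94 26) = c2 26; tag = H(da ef 14 c2 26) = 14b1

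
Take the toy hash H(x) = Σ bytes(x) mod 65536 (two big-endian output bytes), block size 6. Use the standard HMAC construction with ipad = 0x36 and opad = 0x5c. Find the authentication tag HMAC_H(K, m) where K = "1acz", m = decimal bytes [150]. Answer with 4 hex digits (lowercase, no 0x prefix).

01ca

Key "1acz" = 31 61 63 7a is 4 bytes ≤ B = 6; zero-pad to 6 bytes: K' = 31 61 63 7a 00 00.
K' ⊕ ipad = 07 57 55 4c 36 36.  K' ⊕ opad = 6d 3d 3f 26 5c 5c.
Inner input = (K'⊕ipad) ∥ m = 07 57 55 4c 36 36 ∥ 96.
Inner hash: sum = 7+87+85+76+54+54+150 = 513 → 02 01.
Outer input = (K'⊕opad) ∥ inner = 6d 3d 3f 26 5c 5c ∥ 02 01.
Outer hash (tag): sum = 109+61+63+38+92+92+2+1 = 458 → 01 ca.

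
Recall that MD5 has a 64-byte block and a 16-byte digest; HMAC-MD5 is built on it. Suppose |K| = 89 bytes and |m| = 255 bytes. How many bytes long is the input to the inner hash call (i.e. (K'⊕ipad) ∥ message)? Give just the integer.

Key is 89 > 64 bytes, so it is hashed to 16 bytes then zero-padded to 64: |K'| = 64.
Inner input = (K'⊕ipad) ∥ m → 64 + 255 = 319 bytes.

319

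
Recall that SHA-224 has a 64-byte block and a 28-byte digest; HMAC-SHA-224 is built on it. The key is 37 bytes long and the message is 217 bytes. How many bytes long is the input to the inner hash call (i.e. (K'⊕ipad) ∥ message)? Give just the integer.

281

Key is 37 ≤ 64 bytes, zero-padded: |K'| = 64.
Inner input = (K'⊕ipad) ∥ m → 64 + 217 = 281 bytes.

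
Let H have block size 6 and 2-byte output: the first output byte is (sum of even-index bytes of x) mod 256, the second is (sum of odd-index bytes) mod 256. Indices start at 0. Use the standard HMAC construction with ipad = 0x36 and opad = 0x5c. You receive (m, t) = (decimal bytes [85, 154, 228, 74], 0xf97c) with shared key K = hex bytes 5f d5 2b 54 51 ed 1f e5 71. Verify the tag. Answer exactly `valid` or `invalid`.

invalid

Key hex bytes 5f d5 2b 54 51 ed 1f e5 71 is 9 bytes > B = 6, so hash it first: H(key) = 6b fb, then zero-pad to 6 bytes: K' = 6b fb 00 00 00 00.
K' ⊕ ipad = 5d cd 36 36 36 36; K' ⊕ opad = 37 a7 5c 5c 5c 5c.
Inner hash: even-index sum = 514 mod 256 = 2; odd-index sum = 541 mod 256 = 29 → 02 1d.
Outer hash (recomputed tag): even-index sum = 241 mod 256 = 241; odd-index sum = 380 mod 256 = 124 → f1 7c.
Recomputed tag = f17c; claimed = f97c → mismatch.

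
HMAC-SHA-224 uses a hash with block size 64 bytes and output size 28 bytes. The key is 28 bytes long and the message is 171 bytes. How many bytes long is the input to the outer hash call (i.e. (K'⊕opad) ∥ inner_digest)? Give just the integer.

Key is 28 ≤ 64 bytes, zero-padded: |K'| = 64.
Outer input = (K'⊕opad) ∥ H(inner) → 64 + 28 = 92 bytes.

92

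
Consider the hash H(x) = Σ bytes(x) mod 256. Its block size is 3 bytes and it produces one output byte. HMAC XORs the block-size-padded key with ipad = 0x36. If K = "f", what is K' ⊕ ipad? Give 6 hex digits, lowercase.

503636

Key "f" = 66 is 1 byte ≤ B = 3; zero-pad to 3 bytes: K' = 66 00 00.
XOR each byte with 0x36: 66⊕36=50, 00⊕36=36, 00⊕36=36.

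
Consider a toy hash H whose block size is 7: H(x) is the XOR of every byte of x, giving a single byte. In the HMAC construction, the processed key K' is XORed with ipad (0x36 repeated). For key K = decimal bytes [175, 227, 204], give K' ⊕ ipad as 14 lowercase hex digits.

99d5fa36363636

Key decimal bytes [175, 227, 204] = af e3 cc is 3 bytes ≤ B = 7; zero-pad to 7 bytes: K' = af e3 cc 00 00 00 00.
XOR each byte with 0x36: af⊕36=99, e3⊕36=d5, cc⊕36=fa, 00⊕36=36, 00⊕36=36, 00⊕36=36, 00⊕36=36.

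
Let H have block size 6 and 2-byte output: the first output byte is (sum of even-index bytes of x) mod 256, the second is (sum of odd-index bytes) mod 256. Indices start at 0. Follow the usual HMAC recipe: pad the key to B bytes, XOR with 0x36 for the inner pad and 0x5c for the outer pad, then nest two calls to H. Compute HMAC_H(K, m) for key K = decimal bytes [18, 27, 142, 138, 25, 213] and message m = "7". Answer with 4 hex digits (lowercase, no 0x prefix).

a772

Key decimal bytes [18, 27, 142, 138, 25, 213] = 12 1b 8e 8a 19 d5 is exactly B = 6 bytes: K' = 12 1b 8e 8a 19 d5.
K' ⊕ ipad = 24 2d b8 bc 2f e3.  K' ⊕ opad = 4e 47 d2 d6 45 89.
Inner input = (K'⊕ipad) ∥ m = 24 2d b8 bc 2f e3 ∥ 37.
Inner hash: even-index sum = 322 mod 256 = 66; odd-index sum = 460 mod 256 = 204 → 42 cc.
Outer input = (K'⊕opad) ∥ inner = 4e 47 d2 d6 45 89 ∥ 42 cc.
Outer hash (tag): even-index sum = 423 mod 256 = 167; odd-index sum = 626 mod 256 = 114 → a7 72.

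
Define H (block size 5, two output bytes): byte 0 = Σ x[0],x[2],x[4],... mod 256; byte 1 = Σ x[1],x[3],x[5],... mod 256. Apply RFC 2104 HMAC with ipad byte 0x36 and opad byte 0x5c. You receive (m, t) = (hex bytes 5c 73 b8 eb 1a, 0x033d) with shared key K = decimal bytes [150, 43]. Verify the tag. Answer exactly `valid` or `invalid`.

valid

Key decimal bytes [150, 43] = 96 2b is 2 bytes ≤ B = 5; zero-pad to 5 bytes: K' = 96 2b 00 00 00.
K' ⊕ ipad = a0 1d 36 36 36; K' ⊕ opad = ca 77 5c 5c 5c.
Inner hash: even-index sum = 618 mod 256 = 106; odd-index sum = 385 mod 256 = 129 → 6a 81.
Outer hash (recomputed tag): even-index sum = 515 mod 256 = 3; odd-index sum = 317 mod 256 = 61 → 03 3d.
Recomputed tag = 033d; claimed = 033d → match.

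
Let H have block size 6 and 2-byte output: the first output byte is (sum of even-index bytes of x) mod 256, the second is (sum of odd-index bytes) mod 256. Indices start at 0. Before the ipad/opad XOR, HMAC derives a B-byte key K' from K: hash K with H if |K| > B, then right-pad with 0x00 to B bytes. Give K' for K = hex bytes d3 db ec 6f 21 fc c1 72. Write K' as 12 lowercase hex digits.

|K| = 8 > B = 6, so first hash the key.
H(K): even-index sum = 673 mod 256 = 161; odd-index sum = 696 mod 256 = 184 → a1 b8.
Zero-pad H(K) = a1 b8 to 6 bytes: K' = a1 b8 00 00 00 00.

a1b800000000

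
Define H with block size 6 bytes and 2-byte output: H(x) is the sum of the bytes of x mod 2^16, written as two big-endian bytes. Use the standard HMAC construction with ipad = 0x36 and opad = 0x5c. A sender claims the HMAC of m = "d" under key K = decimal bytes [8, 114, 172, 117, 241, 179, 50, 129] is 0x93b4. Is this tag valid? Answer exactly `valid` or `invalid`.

invalid

Key decimal bytes [8, 114, 172, 117, 241, 179, 50, 129] = 08 72 ac 75 f1 b3 32 81 is 8 bytes > B = 6, so hash it first: H(key) = 03 f2, then zero-pad to 6 bytes: K' = 03 f2 00 00 00 00.
K' ⊕ ipad = 35 c4 36 36 36 36; K' ⊕ opad = 5f ae 5c 5c 5c 5c.
Inner hash: sum = 53+196+54+54+54+54+100 = 565 → 02 35.
Outer hash (recomputed tag): sum = 95+174+92+92+92+92+2+53 = 692 → 02 b4.
Recomputed tag = 02b4; claimed = 93b4 → mismatch.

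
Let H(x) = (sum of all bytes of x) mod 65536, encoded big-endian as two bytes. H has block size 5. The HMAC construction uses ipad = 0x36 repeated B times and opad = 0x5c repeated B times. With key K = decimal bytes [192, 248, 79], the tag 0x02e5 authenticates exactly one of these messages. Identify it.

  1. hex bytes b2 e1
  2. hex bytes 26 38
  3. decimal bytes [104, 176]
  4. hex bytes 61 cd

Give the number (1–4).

Key decimal bytes [192, 248, 79] = c0 f8 4f is 3 bytes ≤ B = 5; zero-pad to 5 bytes: K' = c0 f8 4f 00 00.
K' ⊕ ipad = f6 ce 79 36 36; K' ⊕ opad = 9c a4 13 5c 5c.
m1: inner = H(f6 ce 79 36 36 b2 e1) = 04 3c; tag = H(9c a4 13 5c 5c 04 3c) = 024b
m2: inner = H(f6 ce 79 36 36 26 38) = 03 07; tag = H(9c a4 13 5c 5c 03 07) = 0215
m3: inner = H(f6 ce 79 36 36 68 b0) = 03 c1; tag = H(9c a4 13 5c 5c 03 c1) = 02cf
m4: inner = H(f6 ce 79 36 36 61 cd) = 03 d7; tag = H(9c a4 13 5c 5c 03 d7) = 02e5 ← matches

4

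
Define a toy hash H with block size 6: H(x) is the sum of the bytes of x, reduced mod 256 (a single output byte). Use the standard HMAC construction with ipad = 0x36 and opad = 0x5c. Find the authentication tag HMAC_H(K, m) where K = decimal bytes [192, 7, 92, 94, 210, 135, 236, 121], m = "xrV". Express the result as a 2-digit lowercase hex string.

Key decimal bytes [192, 7, 92, 94, 210, 135, 236, 121] = c0 07 5c 5e d2 87 ec 79 is 8 bytes > B = 6, so hash it first: H(key) = 3f, then zero-pad to 6 bytes: K' = 3f 00 00 00 00 00.
K' ⊕ ipad = 09 36 36 36 36 36.  K' ⊕ opad = 63 5c 5c 5c 5c 5c.
Inner input = (K'⊕ipad) ∥ m = 09 36 36 36 36 36 ∥ 78 72 56.
Inner hash: sum = 9+54+54+54+54+54+120+114+86 = 599; mod 256 = 87 → 57.
Outer input = (K'⊕opad) ∥ inner = 63 5c 5c 5c 5c 5c ∥ 57.
Outer hash (tag): sum = 99+92+92+92+92+92+87 = 646; mod 256 = 134 → 86.

86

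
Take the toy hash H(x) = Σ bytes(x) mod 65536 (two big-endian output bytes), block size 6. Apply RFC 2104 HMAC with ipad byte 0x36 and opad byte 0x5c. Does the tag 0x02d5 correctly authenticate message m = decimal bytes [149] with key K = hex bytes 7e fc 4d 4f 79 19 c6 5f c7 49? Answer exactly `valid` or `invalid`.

Key hex bytes 7e fc 4d 4f 79 19 c6 5f c7 49 is 10 bytes > B = 6, so hash it first: H(key) = 04 dd, then zero-pad to 6 bytes: K' = 04 dd 00 00 00 00.
K' ⊕ ipad = 32 eb 36 36 36 36; K' ⊕ opad = 58 81 5c 5c 5c 5c.
Inner hash: sum = 50+235+54+54+54+54+149 = 650 → 02 8a.
Outer hash (recomputed tag): sum = 88+129+92+92+92+92+2+138 = 725 → 02 d5.
Recomputed tag = 02d5; claimed = 02d5 → match.

valid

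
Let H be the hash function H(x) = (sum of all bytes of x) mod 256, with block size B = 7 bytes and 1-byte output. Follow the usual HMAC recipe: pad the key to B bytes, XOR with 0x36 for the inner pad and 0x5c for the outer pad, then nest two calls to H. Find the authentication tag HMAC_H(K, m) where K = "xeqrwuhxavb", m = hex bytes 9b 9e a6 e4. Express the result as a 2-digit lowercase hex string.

Key "xeqrwuhxavb" = 78 65 71 72 77 75 68 78 61 76 62 is 11 bytes > B = 7, so hash it first: H(key) = c5, then zero-pad to 7 bytes: K' = c5 00 00 00 00 00 00.
K' ⊕ ipad = f3 36 36 36 36 36 36.  K' ⊕ opad = 99 5c 5c 5c 5c 5c 5c.
Inner input = (K'⊕ipad) ∥ m = f3 36 36 36 36 36 36 ∥ 9b 9e a6 e4.
Inner hash: sum = 243+54+54+54+54+54+54+155+158+166+228 = 1274; mod 256 = 250 → fa.
Outer input = (K'⊕opad) ∥ inner = 99 5c 5c 5c 5c 5c 5c ∥ fa.
Outer hash (tag): sum = 153+92+92+92+92+92+92+250 = 955; mod 256 = 187 → bb.

bb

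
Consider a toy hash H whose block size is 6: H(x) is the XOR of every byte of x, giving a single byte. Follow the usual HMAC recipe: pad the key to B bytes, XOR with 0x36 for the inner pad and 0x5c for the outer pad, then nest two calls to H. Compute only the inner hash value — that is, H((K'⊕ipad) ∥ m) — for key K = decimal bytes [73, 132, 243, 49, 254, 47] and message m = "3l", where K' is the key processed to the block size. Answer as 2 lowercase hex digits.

81

Key decimal bytes [73, 132, 243, 49, 254, 47] = 49 84 f3 31 fe 2f is exactly B = 6 bytes: K' = 49 84 f3 31 fe 2f.
K' ⊕ ipad = 7f b2 c5 07 c8 19.
Inner input = 7f b2 c5 07 c8 19 ∥ 33 6c.
Inner hash: XOR 7f⊕b2⊕c5⊕07⊕c8⊕19⊕33⊕6c = 81.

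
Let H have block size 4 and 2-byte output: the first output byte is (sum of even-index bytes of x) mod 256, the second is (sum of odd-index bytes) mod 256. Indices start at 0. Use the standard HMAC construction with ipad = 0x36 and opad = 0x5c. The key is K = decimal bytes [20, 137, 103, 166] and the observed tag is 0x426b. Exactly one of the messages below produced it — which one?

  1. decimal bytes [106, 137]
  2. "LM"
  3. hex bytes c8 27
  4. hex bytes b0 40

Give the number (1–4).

Key decimal bytes [20, 137, 103, 166] = 14 89 67 a6 is exactly B = 4 bytes: K' = 14 89 67 a6.
K' ⊕ ipad = 22 bf 51 90; K' ⊕ opad = 48 d5 3b fa.
m1: inner = H(22 bf 51 90 6a 89) = dd d8; tag = H(48 d5 3b fa dd d8) = 60a7
m2: inner = H(22 bf 51 90 4c 4d) = bf 9c; tag = H(48 d5 3b fa bf 9c) = 426b ← matches
m3: inner = H(22 bf 51 90 c8 27) = 3b 76; tag = H(48 d5 3b fa 3b 76) = be45
m4: inner = H(22 bf 51 90 b0 40) = 23 8f; tag = H(48 d5 3b fa 23 8f) = a65e

2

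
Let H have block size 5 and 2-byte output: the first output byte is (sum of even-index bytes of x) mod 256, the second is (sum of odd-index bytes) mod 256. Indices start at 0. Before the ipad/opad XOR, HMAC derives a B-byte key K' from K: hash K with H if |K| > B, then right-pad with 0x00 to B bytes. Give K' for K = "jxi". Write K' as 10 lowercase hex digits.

6a78690000

Key "jxi" = 6a 78 69 is 3 bytes ≤ B = 5; zero-pad to 5 bytes: K' = 6a 78 69 00 00.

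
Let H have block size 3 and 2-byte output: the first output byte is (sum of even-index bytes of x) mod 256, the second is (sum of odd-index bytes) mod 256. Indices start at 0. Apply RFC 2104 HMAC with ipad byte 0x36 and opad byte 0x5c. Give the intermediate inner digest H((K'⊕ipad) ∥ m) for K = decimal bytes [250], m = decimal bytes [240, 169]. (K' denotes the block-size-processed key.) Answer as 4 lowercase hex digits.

ab26

Key decimal bytes [250] = fa is 1 byte ≤ B = 3; zero-pad to 3 bytes: K' = fa 00 00.
K' ⊕ ipad = cc 36 36.
Inner input = cc 36 36 ∥ f0 a9.
Inner hash: even-index sum = 427 mod 256 = 171; odd-index sum = 294 mod 256 = 38 → ab 26.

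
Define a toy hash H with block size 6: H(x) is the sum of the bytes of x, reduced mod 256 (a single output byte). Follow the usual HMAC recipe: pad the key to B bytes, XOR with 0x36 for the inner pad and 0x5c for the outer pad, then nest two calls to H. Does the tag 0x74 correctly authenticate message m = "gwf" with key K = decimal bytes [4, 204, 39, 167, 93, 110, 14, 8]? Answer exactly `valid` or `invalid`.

invalid

Key decimal bytes [4, 204, 39, 167, 93, 110, 14, 8] = 04 cc 27 a7 5d 6e 0e 08 is 8 bytes > B = 6, so hash it first: H(key) = 7f, then zero-pad to 6 bytes: K' = 7f 00 00 00 00 00.
K' ⊕ ipad = 49 36 36 36 36 36; K' ⊕ opad = 23 5c 5c 5c 5c 5c.
Inner hash: sum = 73+54+54+54+54+54+103+119+102 = 667; mod 256 = 155 → 9b.
Outer hash (recomputed tag): sum = 35+92+92+92+92+92+155 = 650; mod 256 = 138 → 8a.
Recomputed tag = 8a; claimed = 74 → mismatch.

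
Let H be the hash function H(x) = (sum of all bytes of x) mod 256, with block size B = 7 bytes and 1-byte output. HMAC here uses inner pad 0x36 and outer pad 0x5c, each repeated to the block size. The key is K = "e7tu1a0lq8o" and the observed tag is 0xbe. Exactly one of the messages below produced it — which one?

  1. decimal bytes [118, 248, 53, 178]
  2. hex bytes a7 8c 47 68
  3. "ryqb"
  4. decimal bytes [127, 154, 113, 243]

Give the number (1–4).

Key "e7tu1a0lq8o" = 65 37 74 75 31 61 30 6c 71 38 6f is 11 bytes > B = 7, so hash it first: H(key) = cb, then zero-pad to 7 bytes: K' = cb 00 00 00 00 00 00.
K' ⊕ ipad = fd 36 36 36 36 36 36; K' ⊕ opad = 97 5c 5c 5c 5c 5c 5c.
m1: inner = H(fd 36 36 36 36 36 36 76 f8 35 b2) = 96; tag = H(97 5c 5c 5c 5c 5c 5c 96) = 55
m2: inner = H(fd 36 36 36 36 36 36 a7 8c 47 68) = 23; tag = H(97 5c 5c 5c 5c 5c 5c 23) = e2
m3: inner = H(fd 36 36 36 36 36 36 72 79 71 62) = ff; tag = H(97 5c 5c 5c 5c 5c 5c ff) = be ← matches
m4: inner = H(fd 36 36 36 36 36 36 7f 9a 71 f3) = be; tag = H(97 5c 5c 5c 5c 5c 5c be) = 7d

3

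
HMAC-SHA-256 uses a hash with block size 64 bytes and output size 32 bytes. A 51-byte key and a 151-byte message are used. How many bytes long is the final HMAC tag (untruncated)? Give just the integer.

32

The tag is one SHA-256 digest: 32 bytes.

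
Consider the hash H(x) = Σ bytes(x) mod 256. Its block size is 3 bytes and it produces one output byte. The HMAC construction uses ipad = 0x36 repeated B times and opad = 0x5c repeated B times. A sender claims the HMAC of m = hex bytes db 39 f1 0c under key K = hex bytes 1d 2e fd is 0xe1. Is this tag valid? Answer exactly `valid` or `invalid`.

Key hex bytes 1d 2e fd is exactly B = 3 bytes: K' = 1d 2e fd.
K' ⊕ ipad = 2b 18 cb; K' ⊕ opad = 41 72 a1.
Inner hash: sum = 43+24+203+219+57+241+12 = 799; mod 256 = 31 → 1f.
Outer hash (recomputed tag): sum = 65+114+161+31 = 371; mod 256 = 115 → 73.
Recomputed tag = 73; claimed = e1 → mismatch.

invalid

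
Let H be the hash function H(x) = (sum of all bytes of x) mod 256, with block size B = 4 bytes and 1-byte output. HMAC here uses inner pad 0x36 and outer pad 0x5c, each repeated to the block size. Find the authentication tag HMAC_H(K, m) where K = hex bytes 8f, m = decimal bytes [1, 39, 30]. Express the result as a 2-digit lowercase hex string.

Key hex bytes 8f is 1 byte ≤ B = 4; zero-pad to 4 bytes: K' = 8f 00 00 00.
K' ⊕ ipad = b9 36 36 36.  K' ⊕ opad = d3 5c 5c 5c.
Inner input = (K'⊕ipad) ∥ m = b9 36 36 36 ∥ 01 27 1e.
Inner hash: sum = 185+54+54+54+1+39+30 = 417; mod 256 = 161 → a1.
Outer input = (K'⊕opad) ∥ inner = d3 5c 5c 5c ∥ a1.
Outer hash (tag): sum = 211+92+92+92+161 = 648; mod 256 = 136 → 88.

88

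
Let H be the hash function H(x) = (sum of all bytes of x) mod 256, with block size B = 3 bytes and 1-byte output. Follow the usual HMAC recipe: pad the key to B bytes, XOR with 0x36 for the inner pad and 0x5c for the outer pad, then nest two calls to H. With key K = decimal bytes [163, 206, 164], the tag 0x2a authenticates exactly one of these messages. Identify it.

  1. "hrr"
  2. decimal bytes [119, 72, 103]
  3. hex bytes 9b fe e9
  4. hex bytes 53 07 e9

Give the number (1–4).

3

Key decimal bytes [163, 206, 164] = a3 ce a4 is exactly B = 3 bytes: K' = a3 ce a4.
K' ⊕ ipad = 95 f8 92; K' ⊕ opad = ff 92 f8.
m1: inner = H(95 f8 92 68 72 72) = 6b; tag = H(ff 92 f8 6b) = f4
m2: inner = H(95 f8 92 77 48 67) = 45; tag = H(ff 92 f8 45) = ce
m3: inner = H(95 f8 92 9b fe e9) = a1; tag = H(ff 92 f8 a1) = 2a ← matches
m4: inner = H(95 f8 92 53 07 e9) = 62; tag = H(ff 92 f8 62) = eb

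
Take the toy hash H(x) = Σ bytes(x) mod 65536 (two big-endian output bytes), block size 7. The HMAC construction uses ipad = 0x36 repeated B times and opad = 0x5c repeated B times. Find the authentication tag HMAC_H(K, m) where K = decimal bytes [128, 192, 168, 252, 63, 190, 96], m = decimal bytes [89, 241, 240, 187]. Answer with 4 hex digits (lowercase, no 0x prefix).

0583

Key decimal bytes [128, 192, 168, 252, 63, 190, 96] = 80 c0 a8 fc 3f be 60 is exactly B = 7 bytes: K' = 80 c0 a8 fc 3f be 60.
K' ⊕ ipad = b6 f6 9e ca 09 88 56.  K' ⊕ opad = dc 9c f4 a0 63 e2 3c.
Inner input = (K'⊕ipad) ∥ m = b6 f6 9e ca 09 88 56 ∥ 59 f1 f0 bb.
Inner hash: sum = 182+246+158+202+9+136+86+89+241+240+187 = 1776 → 06 f0.
Outer input = (K'⊕opad) ∥ inner = dc 9c f4 a0 63 e2 3c ∥ 06 f0.
Outer hash (tag): sum = 220+156+244+160+99+226+60+6+240 = 1411 → 05 83.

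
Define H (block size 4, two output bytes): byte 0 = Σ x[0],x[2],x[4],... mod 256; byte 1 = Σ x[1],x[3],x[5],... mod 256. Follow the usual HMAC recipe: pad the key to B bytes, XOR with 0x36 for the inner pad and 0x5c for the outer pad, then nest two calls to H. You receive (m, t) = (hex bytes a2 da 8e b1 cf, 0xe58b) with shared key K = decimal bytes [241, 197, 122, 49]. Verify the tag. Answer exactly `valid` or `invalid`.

Key decimal bytes [241, 197, 122, 49] = f1 c5 7a 31 is exactly B = 4 bytes: K' = f1 c5 7a 31.
K' ⊕ ipad = c7 f3 4c 07; K' ⊕ opad = ad 99 26 6d.
Inner hash: even-index sum = 786 mod 256 = 18; odd-index sum = 645 mod 256 = 133 → 12 85.
Outer hash (recomputed tag): even-index sum = 229 mod 256 = 229; odd-index sum = 395 mod 256 = 139 → e5 8b.
Recomputed tag = e58b; claimed = e58b → match.

valid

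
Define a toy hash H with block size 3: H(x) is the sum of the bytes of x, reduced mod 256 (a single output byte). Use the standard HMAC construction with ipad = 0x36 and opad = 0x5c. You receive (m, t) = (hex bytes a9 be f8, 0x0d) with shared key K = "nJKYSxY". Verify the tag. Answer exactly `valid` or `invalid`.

Key "nJKYSxY" = 6e 4a 4b 59 53 78 59 is 7 bytes > B = 3, so hash it first: H(key) = 80, then zero-pad to 3 bytes: K' = 80 00 00.
K' ⊕ ipad = b6 36 36; K' ⊕ opad = dc 5c 5c.
Inner hash: sum = 182+54+54+169+190+248 = 897; mod 256 = 129 → 81.
Outer hash (recomputed tag): sum = 220+92+92+129 = 533; mod 256 = 21 → 15.
Recomputed tag = 15; claimed = 0d → mismatch.

invalid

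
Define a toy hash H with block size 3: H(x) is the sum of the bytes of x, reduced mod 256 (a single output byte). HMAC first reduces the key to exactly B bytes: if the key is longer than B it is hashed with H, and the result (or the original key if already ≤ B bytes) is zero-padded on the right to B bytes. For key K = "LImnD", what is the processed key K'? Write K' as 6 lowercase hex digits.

|K| = 5 > B = 3, so first hash the key.
H(K): sum = 76+73+109+110+68 = 436; mod 256 = 180 → b4.
Zero-pad H(K) = b4 to 3 bytes: K' = b4 00 00.

b40000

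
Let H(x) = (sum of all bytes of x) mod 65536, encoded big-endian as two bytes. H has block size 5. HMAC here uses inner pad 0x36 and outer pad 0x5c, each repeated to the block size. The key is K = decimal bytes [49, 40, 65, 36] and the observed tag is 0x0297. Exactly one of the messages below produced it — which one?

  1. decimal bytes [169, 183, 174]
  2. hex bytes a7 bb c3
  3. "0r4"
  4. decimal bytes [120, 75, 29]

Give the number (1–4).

4

Key decimal bytes [49, 40, 65, 36] = 31 28 41 24 is 4 bytes ≤ B = 5; zero-pad to 5 bytes: K' = 31 28 41 24 00.
K' ⊕ ipad = 07 1e 77 12 36; K' ⊕ opad = 6d 74 1d 78 5c.
m1: inner = H(07 1e 77 12 36 a9 b7 ae) = 02 f2; tag = H(6d 74 1d 78 5c 02 f2) = 02c6
m2: inner = H(07 1e 77 12 36 a7 bb c3) = 03 09; tag = H(6d 74 1d 78 5c 03 09) = 01de
m3: inner = H(07 1e 77 12 36 30 72 34) = 01 ba; tag = H(6d 74 1d 78 5c 01 ba) = 028d
m4: inner = H(07 1e 77 12 36 78 4b 1d) = 01 c4; tag = H(6d 74 1d 78 5c 01 c4) = 0297 ← matches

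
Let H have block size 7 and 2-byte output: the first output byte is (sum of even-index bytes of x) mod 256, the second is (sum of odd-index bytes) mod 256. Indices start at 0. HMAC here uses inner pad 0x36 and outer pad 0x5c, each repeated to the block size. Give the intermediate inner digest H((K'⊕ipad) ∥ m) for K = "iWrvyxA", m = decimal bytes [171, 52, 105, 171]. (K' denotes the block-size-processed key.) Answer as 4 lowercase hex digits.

4803

Key "iWrvyxA" = 69 57 72 76 79 78 41 is exactly B = 7 bytes: K' = 69 57 72 76 79 78 41.
K' ⊕ ipad = 5f 61 44 40 4f 4e 77.
Inner input = 5f 61 44 40 4f 4e 77 ∥ ab 34 69 ab.
Inner hash: even-index sum = 584 mod 256 = 72; odd-index sum = 515 mod 256 = 3 → 48 03.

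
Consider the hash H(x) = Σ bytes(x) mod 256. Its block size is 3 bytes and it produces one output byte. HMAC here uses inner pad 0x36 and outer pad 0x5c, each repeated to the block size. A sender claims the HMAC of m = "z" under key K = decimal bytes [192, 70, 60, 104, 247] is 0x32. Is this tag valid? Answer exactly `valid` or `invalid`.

valid

Key decimal bytes [192, 70, 60, 104, 247] = c0 46 3c 68 f7 is 5 bytes > B = 3, so hash it first: H(key) = a1, then zero-pad to 3 bytes: K' = a1 00 00.
K' ⊕ ipad = 97 36 36; K' ⊕ opad = fd 5c 5c.
Inner hash: sum = 151+54+54+122 = 381; mod 256 = 125 → 7d.
Outer hash (recomputed tag): sum = 253+92+92+125 = 562; mod 256 = 50 → 32.
Recomputed tag = 32; claimed = 32 → match.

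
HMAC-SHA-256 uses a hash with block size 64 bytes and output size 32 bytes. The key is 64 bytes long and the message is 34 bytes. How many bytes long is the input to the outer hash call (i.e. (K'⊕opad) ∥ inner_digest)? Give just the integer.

Key is 64 ≤ 64 bytes, zero-padded: |K'| = 64.
Outer input = (K'⊕opad) ∥ H(inner) → 64 + 32 = 96 bytes.

96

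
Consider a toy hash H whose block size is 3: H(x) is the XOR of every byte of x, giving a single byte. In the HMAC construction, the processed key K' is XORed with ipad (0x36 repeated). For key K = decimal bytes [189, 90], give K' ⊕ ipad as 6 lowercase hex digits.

Key decimal bytes [189, 90] = bd 5a is 2 bytes ≤ B = 3; zero-pad to 3 bytes: K' = bd 5a 00.
XOR each byte with 0x36: bd⊕36=8b, 5a⊕36=6c, 00⊕36=36.

8b6c36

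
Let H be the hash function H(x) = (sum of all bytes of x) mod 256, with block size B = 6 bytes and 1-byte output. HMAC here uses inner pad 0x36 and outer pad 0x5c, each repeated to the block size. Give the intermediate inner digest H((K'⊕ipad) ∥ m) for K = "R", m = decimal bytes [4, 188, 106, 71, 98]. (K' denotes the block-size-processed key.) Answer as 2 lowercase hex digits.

45

Key "R" = 52 is 1 byte ≤ B = 6; zero-pad to 6 bytes: K' = 52 00 00 00 00 00.
K' ⊕ ipad = 64 36 36 36 36 36.
Inner input = 64 36 36 36 36 36 ∥ 04 bc 6a 47 62.
Inner hash: sum = 100+54+54+54+54+54+4+188+106+71+98 = 837; mod 256 = 69 → 45.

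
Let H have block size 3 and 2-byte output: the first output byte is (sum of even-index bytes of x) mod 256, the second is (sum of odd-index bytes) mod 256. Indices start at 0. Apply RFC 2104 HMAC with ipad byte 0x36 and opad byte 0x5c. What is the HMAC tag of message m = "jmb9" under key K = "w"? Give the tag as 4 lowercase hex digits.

8979

Key "w" = 77 is 1 byte ≤ B = 3; zero-pad to 3 bytes: K' = 77 00 00.
K' ⊕ ipad = 41 36 36.  K' ⊕ opad = 2b 5c 5c.
Inner input = (K'⊕ipad) ∥ m = 41 36 36 ∥ 6a 6d 62 39.
Inner hash: even-index sum = 285 mod 256 = 29; odd-index sum = 258 mod 256 = 2 → 1d 02.
Outer input = (K'⊕opad) ∥ inner = 2b 5c 5c ∥ 1d 02.
Outer hash (tag): even-index sum = 137 mod 256 = 137; odd-index sum = 121 mod 256 = 121 → 89 79.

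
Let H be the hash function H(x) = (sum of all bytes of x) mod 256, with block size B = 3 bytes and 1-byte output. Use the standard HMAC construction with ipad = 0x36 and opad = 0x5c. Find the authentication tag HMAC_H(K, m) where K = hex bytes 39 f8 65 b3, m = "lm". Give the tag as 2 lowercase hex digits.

91

Key hex bytes 39 f8 65 b3 is 4 bytes > B = 3, so hash it first: H(key) = 49, then zero-pad to 3 bytes: K' = 49 00 00.
K' ⊕ ipad = 7f 36 36.  K' ⊕ opad = 15 5c 5c.
Inner input = (K'⊕ipad) ∥ m = 7f 36 36 ∥ 6c 6d.
Inner hash: sum = 127+54+54+108+109 = 452; mod 256 = 196 → c4.
Outer input = (K'⊕opad) ∥ inner = 15 5c 5c ∥ c4.
Outer hash (tag): sum = 21+92+92+196 = 401; mod 256 = 145 → 91.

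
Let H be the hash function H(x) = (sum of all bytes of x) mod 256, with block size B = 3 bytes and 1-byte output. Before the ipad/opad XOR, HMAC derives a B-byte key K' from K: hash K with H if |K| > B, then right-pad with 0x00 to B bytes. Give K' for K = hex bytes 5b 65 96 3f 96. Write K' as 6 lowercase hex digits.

2b0000

|K| = 5 > B = 3, so first hash the key.
H(K): sum = 91+101+150+63+150 = 555; mod 256 = 43 → 2b.
Zero-pad H(K) = 2b to 3 bytes: K' = 2b 00 00.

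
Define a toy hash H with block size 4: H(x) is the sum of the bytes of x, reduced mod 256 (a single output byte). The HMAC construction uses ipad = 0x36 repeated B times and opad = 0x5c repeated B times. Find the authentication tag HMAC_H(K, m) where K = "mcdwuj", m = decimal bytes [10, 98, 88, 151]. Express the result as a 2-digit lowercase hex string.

a3

Key "mcdwuj" = 6d 63 64 77 75 6a is 6 bytes > B = 4, so hash it first: H(key) = 8a, then zero-pad to 4 bytes: K' = 8a 00 00 00.
K' ⊕ ipad = bc 36 36 36.  K' ⊕ opad = d6 5c 5c 5c.
Inner input = (K'⊕ipad) ∥ m = bc 36 36 36 ∥ 0a 62 58 97.
Inner hash: sum = 188+54+54+54+10+98+88+151 = 697; mod 256 = 185 → b9.
Outer input = (K'⊕opad) ∥ inner = d6 5c 5c 5c ∥ b9.
Outer hash (tag): sum = 214+92+92+92+185 = 675; mod 256 = 163 → a3.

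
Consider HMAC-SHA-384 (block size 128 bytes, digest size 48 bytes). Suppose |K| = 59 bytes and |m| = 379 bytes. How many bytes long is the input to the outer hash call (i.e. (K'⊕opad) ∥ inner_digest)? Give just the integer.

176

Key is 59 ≤ 128 bytes, zero-padded: |K'| = 128.
Outer input = (K'⊕opad) ∥ H(inner) → 128 + 48 = 176 bytes.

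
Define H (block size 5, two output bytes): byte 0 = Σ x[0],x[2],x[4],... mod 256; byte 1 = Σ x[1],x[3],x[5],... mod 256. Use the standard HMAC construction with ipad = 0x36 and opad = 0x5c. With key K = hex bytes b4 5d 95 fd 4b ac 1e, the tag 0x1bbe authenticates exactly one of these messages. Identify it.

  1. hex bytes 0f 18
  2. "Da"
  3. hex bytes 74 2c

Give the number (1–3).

1

Key hex bytes b4 5d 95 fd 4b ac 1e is 7 bytes > B = 5, so hash it first: H(key) = b2 06, then zero-pad to 5 bytes: K' = b2 06 00 00 00.
K' ⊕ ipad = 84 30 36 36 36; K' ⊕ opad = ee 5a 5c 5c 5c.
m1: inner = H(84 30 36 36 36 0f 18) = 08 75; tag = H(ee 5a 5c 5c 5c 08 75) = 1bbe ← matches
m2: inner = H(84 30 36 36 36 44 61) = 51 aa; tag = H(ee 5a 5c 5c 5c 51 aa) = 5007
m3: inner = H(84 30 36 36 36 74 2c) = 1c da; tag = H(ee 5a 5c 5c 5c 1c da) = 80d2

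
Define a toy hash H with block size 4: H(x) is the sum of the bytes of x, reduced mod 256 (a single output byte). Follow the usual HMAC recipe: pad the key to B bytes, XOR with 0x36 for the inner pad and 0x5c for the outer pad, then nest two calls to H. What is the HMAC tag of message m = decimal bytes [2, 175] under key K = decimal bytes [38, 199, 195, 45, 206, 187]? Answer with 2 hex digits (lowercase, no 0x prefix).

f1

Key decimal bytes [38, 199, 195, 45, 206, 187] = 26 c7 c3 2d ce bb is 6 bytes > B = 4, so hash it first: H(key) = 66, then zero-pad to 4 bytes: K' = 66 00 00 00.
K' ⊕ ipad = 50 36 36 36.  K' ⊕ opad = 3a 5c 5c 5c.
Inner input = (K'⊕ipad) ∥ m = 50 36 36 36 ∥ 02 af.
Inner hash: sum = 80+54+54+54+2+175 = 419; mod 256 = 163 → a3.
Outer input = (K'⊕opad) ∥ inner = 3a 5c 5c 5c ∥ a3.
Outer hash (tag): sum = 58+92+92+92+163 = 497; mod 256 = 241 → f1.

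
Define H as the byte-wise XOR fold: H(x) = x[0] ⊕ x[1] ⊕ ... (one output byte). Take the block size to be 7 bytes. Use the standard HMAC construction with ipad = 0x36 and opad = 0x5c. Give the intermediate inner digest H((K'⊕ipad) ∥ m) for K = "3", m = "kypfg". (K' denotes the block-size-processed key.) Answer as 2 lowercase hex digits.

Key "3" = 33 is 1 byte ≤ B = 7; zero-pad to 7 bytes: K' = 33 00 00 00 00 00 00.
K' ⊕ ipad = 05 36 36 36 36 36 36.
Inner input = 05 36 36 36 36 36 36 ∥ 6b 79 70 66 67.
Inner hash: XOR 05⊕36⊕36⊕36⊕36⊕36⊕36⊕6b⊕79⊕70⊕66⊕67 = 66.

66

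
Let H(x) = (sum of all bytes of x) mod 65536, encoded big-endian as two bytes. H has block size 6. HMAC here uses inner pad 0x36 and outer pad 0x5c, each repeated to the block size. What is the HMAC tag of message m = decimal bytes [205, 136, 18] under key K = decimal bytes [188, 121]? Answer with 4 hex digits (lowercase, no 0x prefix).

0290

Key decimal bytes [188, 121] = bc 79 is 2 bytes ≤ B = 6; zero-pad to 6 bytes: K' = bc 79 00 00 00 00.
K' ⊕ ipad = 8a 4f 36 36 36 36.  K' ⊕ opad = e0 25 5c 5c 5c 5c.
Inner input = (K'⊕ipad) ∥ m = 8a 4f 36 36 36 36 ∥ cd 88 12.
Inner hash: sum = 138+79+54+54+54+54+205+136+18 = 792 → 03 18.
Outer input = (K'⊕opad) ∥ inner = e0 25 5c 5c 5c 5c ∥ 03 18.
Outer hash (tag): sum = 224+37+92+92+92+92+3+24 = 656 → 02 90.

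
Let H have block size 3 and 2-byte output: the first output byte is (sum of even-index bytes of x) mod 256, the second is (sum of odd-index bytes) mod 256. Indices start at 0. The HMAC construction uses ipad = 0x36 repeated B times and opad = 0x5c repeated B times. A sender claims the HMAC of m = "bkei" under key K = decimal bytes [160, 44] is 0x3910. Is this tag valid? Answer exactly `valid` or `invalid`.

Key decimal bytes [160, 44] = a0 2c is 2 bytes ≤ B = 3; zero-pad to 3 bytes: K' = a0 2c 00.
K' ⊕ ipad = 96 1a 36; K' ⊕ opad = fc 70 5c.
Inner hash: even-index sum = 416 mod 256 = 160; odd-index sum = 225 mod 256 = 225 → a0 e1.
Outer hash (recomputed tag): even-index sum = 569 mod 256 = 57; odd-index sum = 272 mod 256 = 16 → 39 10.
Recomputed tag = 3910; claimed = 3910 → match.

valid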